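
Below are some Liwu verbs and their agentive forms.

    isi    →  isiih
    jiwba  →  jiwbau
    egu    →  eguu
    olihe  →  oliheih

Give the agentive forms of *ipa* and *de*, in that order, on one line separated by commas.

ipau, deih

The pattern is front/back vowel harmony: -ih when the last vowel of the stem is a front vowel (*isi*, *olihe*); -u when the last vowel of the stem is a back vowel (*jiwba*, *egu*).
*ipa*: last vowel = /a/, a back vowel → -u → *ipau*.
The last vowel of *de* is /e/, which is a front vowel, so the suffix is -ih, giving *deih*.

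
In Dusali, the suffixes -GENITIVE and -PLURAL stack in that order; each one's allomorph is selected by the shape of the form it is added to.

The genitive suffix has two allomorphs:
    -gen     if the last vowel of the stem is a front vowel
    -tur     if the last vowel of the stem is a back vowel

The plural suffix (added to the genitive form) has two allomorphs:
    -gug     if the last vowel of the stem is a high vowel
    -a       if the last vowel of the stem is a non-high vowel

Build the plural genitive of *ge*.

gegena

Since the last vowel of *ge* is /e/ (a front vowel), it takes -gen, giving *gegen*.
The last vowel of the genitive form *gegen* is /e/, which is a non-high vowel, so the plural suffix is -a, giving *gegena*.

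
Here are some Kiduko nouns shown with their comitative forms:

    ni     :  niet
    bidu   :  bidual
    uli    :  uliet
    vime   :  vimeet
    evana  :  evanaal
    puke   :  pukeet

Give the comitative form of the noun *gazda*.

gazdaal

The pattern is front/back vowel harmony: -et when the last vowel of the stem is a front vowel (*ni*, *uli*, *vime*, *puke*); -al when the last vowel of the stem is a back vowel (*bidu*, *evana*).
*gazda* — last vowel /a/ (a back vowel) → -al → *gazdaal*.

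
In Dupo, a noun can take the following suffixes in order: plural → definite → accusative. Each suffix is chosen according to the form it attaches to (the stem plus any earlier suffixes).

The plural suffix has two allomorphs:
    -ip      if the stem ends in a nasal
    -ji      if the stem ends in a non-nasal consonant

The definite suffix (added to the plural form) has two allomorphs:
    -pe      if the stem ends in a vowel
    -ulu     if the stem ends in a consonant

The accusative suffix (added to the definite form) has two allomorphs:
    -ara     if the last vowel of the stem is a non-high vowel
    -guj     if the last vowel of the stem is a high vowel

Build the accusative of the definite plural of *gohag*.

gohagjipeara

The final consonant of *gohag* is /g/, which is non-nasal, so the plural suffix is -ji, giving *gohagji*.
Since the final sound of the plural form *gohagji* is /i/ (a vowel), it takes -pe, giving *gohagjipe*.
The definite form *gohagjipe* — last vowel /e/ (a non-high vowel) → -ara → *gohagjipeara*.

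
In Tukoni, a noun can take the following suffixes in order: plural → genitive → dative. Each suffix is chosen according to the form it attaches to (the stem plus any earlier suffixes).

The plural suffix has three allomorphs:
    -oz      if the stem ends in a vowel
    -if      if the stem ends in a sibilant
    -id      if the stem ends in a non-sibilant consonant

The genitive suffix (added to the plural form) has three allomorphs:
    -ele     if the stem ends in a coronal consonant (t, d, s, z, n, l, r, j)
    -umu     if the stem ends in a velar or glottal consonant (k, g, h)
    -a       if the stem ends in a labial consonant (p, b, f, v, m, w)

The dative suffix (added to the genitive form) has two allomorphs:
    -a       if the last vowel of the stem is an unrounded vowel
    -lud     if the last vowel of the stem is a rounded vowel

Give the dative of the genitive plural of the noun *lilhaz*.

lilhazifaa

Since the final sound of *lilhaz* is /z/ (a sibilant), it takes -if, giving *lilhazif*.
The plural form *lilhazif* — final consonant /f/ (labial) → -a → *lilhazifa*.
The genitive form *lilhazifa* — last vowel /a/ (an unrounded vowel) → -a → *lilhazifaa*.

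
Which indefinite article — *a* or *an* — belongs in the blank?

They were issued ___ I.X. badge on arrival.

an

The indefinite article is chosen by the initial *sound* of the following word, not its spelling.
The initialism *I.X.* is read letter by letter; the first letter, I, is pronounced /aɪ/, which begins with a vowel sound.
So the article is *an*: They were issued an I.X. badge on arrival.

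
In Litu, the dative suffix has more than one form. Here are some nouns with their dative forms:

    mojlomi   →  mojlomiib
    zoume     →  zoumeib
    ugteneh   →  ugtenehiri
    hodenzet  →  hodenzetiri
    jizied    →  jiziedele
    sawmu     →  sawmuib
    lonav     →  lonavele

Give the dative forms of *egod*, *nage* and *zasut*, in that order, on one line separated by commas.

egodele, nageib, zasutiri

The pattern is voicing of the final sound: -iri when the stem ends in a voiceless consonant (*ugteneh*, *hodenzet*); -ele when the stem ends in a voiced consonant (*jizied*, *lonav*); -ib when the stem ends in a vowel (*mojlomi*, *zoume*, *sawmu*).
*egod* — final sound /d/ (a voiced consonant) → -ele → *egodele*.
The final sound of *nage* is /e/, which is a vowel, so the suffix is -ib, giving *nageib*.
*zasut*: final sound = /t/, a voiceless consonant → -iri → *zasutiri*.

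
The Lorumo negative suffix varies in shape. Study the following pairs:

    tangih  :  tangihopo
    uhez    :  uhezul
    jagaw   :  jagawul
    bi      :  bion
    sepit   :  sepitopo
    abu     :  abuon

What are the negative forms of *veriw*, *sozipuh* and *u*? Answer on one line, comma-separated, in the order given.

The suffix is conditioned by the final sound: -opo when the stem ends in a voiceless consonant (*tangih*, *sepit*); -ul when the stem ends in a voiced consonant (*uhez*, *jagaw*); -on when the stem ends in a vowel (*bi*, *abu*).
*veriw*: final sound = /w/, a voiced consonant → -ul → *veriwul*.
*sozipuh* — final sound /h/ (a voiceless consonant) → -opo → *sozipuhopo*.
*u* — final sound /u/ (a vowel) → -on → *uon*.

veriwul, sozipuhopo, uon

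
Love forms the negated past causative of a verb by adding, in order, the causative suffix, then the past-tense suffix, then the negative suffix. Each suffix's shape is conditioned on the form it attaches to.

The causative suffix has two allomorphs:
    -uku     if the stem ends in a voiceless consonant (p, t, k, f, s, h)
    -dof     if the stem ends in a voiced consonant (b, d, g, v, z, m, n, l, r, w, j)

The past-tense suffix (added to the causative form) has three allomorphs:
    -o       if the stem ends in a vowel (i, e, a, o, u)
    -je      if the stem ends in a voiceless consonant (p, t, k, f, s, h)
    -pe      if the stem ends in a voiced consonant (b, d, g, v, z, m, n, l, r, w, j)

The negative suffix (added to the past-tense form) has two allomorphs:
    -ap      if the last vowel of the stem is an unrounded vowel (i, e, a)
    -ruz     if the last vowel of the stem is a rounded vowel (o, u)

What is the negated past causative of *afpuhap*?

afpuhapukuoruz

*afpuhap*: final consonant = /p/, voiceless → -uku → *afpuhapuku*.
The causative form *afpuhapuku* — final sound /u/ (a vowel) → -o → *afpuhapukuo*.
Since the last vowel of the past-tense form *afpuhapukuo* is /o/ (a rounded vowel), it takes -ruz, giving *afpuhapukuoruz*.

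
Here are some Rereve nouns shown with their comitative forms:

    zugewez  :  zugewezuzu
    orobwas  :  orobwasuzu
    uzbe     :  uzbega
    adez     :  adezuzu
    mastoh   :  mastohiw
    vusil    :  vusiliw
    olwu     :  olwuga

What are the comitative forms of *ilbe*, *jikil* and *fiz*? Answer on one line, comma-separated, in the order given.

Looking at the final sound of each stem: -uzu when the stem ends in a sibilant (*zugewez*, *orobwas*, *adez*); -iw when the stem ends in a non-sibilant consonant (*mastoh*, *vusil*); -ga when the stem ends in a vowel (*uzbe*, *olwu*).
*ilbe* — final sound /e/ (a vowel) → -ga → *ilbega*.
The final sound of *jikil* is /l/, which is a non-sibilant consonant, so the suffix is -iw, giving *jikiliw*.
*fiz* — final sound /z/ (a sibilant) → -uzu → *fizuzu*.

ilbega, jikiliw, fizuzu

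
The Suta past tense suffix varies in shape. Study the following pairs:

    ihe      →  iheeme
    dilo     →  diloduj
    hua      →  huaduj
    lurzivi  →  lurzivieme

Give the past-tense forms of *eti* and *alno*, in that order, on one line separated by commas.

etieme, alnoduj

Looking at the last vowel of each stem: -eme when the last vowel of the stem is a front vowel (*ihe*, *lurzivi*); -duj when the last vowel of the stem is a back vowel (*dilo*, *hua*).
The last vowel of *eti* is /i/, which is a front vowel, so the suffix is -eme, giving *etieme*.
Since the last vowel of *alno* is /o/ (a back vowel), it takes -duj, giving *alnoduj*.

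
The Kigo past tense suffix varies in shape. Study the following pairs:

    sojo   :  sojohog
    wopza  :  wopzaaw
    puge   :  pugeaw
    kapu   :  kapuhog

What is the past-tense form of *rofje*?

rofjeaw

Looking at the last vowel of each stem: -hog when the last vowel of the stem is a rounded vowel (*sojo*, *kapu*); -aw when the last vowel of the stem is an unrounded vowel (*wopza*, *puge*).
*rofje* — last vowel /e/ (an unrounded vowel) → -aw → *rofjeaw*.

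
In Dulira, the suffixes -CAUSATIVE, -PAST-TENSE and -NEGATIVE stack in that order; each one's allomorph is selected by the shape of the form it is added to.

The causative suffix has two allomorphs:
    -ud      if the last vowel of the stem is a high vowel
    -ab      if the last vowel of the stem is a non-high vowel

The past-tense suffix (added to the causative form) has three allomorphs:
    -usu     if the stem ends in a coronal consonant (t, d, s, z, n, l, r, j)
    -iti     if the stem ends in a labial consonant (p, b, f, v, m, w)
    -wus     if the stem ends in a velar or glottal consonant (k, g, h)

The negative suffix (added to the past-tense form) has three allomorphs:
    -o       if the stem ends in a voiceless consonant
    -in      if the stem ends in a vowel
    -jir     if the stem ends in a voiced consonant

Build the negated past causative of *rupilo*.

rupiloabitiin

Since the last vowel of *rupilo* is /o/ (a non-high vowel), it takes -ab, giving *rupiloab*.
The causative form *rupiloab* — final consonant /b/ (labial) → -iti → *rupiloabiti*.
The past-tense form *rupiloabiti* — final sound /i/ (a vowel) → -in → *rupiloabitiin*.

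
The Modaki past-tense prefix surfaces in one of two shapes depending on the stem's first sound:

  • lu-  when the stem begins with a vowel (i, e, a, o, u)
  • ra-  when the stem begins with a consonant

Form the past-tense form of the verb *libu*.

The first sound of *libu* is /l/, which is a consonant, so the prefix is ra-, giving *ralibu*.

ralibu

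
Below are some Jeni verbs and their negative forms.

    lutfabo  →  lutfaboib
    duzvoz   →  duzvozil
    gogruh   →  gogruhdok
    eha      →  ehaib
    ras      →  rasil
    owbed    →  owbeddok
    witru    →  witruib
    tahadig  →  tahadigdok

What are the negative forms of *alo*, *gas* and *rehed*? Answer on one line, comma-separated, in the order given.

aloib, gasil, reheddok

The alternation tracks the final sound of the stem — -il when the stem ends in a sibilant (*duzvoz*, *ras*); -dok when the stem ends in a non-sibilant consonant (*gogruh*, *owbed*, *tahadig*); -ib when the stem ends in a vowel (*lutfabo*, *eha*, *witru*).
The final sound of *alo* is /o/, which is a vowel, so the suffix is -ib, giving *aloib*.
Since the final sound of *gas* is /s/ (a sibilant), it takes -il, giving *gasil*.
Since the final sound of *rehed* is /d/ (a non-sibilant consonant), it takes -dok, giving *reheddok*.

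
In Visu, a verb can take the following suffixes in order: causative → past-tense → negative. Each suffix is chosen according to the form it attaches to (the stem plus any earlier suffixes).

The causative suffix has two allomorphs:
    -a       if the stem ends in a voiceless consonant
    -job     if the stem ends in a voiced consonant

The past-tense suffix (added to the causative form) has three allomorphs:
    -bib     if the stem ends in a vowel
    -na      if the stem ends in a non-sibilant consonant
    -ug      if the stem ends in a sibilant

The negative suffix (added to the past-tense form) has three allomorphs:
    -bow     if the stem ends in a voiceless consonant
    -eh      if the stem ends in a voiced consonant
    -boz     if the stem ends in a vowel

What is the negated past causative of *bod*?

Since the final consonant of *bod* is /d/ (voiced), it takes -job, giving *bodjob*.
Since the final sound of the causative form *bodjob* is /b/ (a non-sibilant consonant), it takes -na, giving *bodjobna*.
The past-tense form *bodjobna* — final sound /a/ (a vowel) → -boz → *bodjobnaboz*.

bodjobnaboz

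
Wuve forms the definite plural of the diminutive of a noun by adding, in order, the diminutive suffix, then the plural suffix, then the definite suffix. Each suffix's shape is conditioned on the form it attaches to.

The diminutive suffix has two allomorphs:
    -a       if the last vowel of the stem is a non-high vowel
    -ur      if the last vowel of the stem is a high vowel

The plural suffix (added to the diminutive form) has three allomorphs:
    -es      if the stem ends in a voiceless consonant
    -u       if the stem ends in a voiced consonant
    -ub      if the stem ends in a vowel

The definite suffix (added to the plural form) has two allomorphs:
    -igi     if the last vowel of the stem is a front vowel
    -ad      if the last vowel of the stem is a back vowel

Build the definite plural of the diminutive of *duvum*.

*duvum*: last vowel = /u/, a high vowel → -ur → *duvumur*.
The diminutive form *duvumur* — final sound /r/ (a voiced consonant) → -u → *duvumuru*.
Since the last vowel of the plural form *duvumuru* is /u/ (a back vowel), it takes -ad, giving *duvumuruad*.

duvumuruad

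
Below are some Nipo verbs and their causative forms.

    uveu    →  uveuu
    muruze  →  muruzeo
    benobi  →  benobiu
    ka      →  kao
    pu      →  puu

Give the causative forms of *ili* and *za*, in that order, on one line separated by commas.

iliu, zao

Looking at the last vowel of each stem: -u when the last vowel of the stem is a high vowel (*uveu*, *benobi*, *pu*); -o when the last vowel of the stem is a non-high vowel (*muruze*, *ka*).
The last vowel of *ili* is /i/, which is a high vowel, so the suffix is -u, giving *iliu*.
*za* — last vowel /a/ (a non-high vowel) → -o → *zao*.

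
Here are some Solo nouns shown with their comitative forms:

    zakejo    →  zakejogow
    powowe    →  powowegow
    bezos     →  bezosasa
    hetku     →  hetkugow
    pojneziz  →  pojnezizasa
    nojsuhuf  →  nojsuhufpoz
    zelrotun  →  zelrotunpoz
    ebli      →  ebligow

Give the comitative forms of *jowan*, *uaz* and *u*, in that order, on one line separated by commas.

jowanpoz, uazasa, ugow

The pattern is sibilance of the final sound: -asa when the stem ends in a sibilant (*bezos*, *pojneziz*); -poz when the stem ends in a non-sibilant consonant (*nojsuhuf*, *zelrotun*); -gow when the stem ends in a vowel (*zakejo*, *powowe*, *hetku*, *ebli*).
*jowan*: final sound = /n/, a non-sibilant consonant → -poz → *jowanpoz*.
Since the final sound of *uaz* is /z/ (a sibilant), it takes -asa, giving *uazasa*.
The final sound of *u* is /u/, which is a vowel, so the suffix is -gow, giving *ugow*.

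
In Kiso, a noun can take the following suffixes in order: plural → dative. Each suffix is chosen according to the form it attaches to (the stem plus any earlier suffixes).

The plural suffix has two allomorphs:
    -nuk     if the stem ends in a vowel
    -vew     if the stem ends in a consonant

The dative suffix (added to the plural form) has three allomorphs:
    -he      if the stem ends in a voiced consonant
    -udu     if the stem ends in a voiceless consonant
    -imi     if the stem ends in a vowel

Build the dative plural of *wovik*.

*wovik*: final sound = /k/, a consonant → -vew → *wovikvew*.
The plural form *wovikvew*: final sound = /w/, a voiced consonant → -he → *wovikvewhe*.

wovikvewhe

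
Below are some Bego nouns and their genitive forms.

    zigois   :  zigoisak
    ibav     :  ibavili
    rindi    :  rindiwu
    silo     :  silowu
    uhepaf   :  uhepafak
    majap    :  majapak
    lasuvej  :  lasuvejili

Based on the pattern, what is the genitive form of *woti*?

Looking at the final sound of each stem: -ak when the stem ends in a voiceless consonant (*zigois*, *uhepaf*, *majap*); -ili when the stem ends in a voiced consonant (*ibav*, *lasuvej*); -wu when the stem ends in a vowel (*rindi*, *silo*).
Since the final sound of *woti* is /i/ (a vowel), it takes -wu, giving *wotiwu*.

wotiwu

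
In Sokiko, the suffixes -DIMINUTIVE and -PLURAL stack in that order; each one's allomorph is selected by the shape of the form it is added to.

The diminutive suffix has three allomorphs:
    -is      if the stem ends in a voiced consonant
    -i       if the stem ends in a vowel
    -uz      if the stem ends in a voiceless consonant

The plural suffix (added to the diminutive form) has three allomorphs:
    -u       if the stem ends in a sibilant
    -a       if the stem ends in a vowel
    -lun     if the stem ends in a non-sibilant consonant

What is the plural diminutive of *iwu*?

Since the final sound of *iwu* is /u/ (a vowel), it takes -i, giving *iwui*.
Since the final sound of the diminutive form *iwui* is /i/ (a vowel), it takes -a, giving *iwuia*.

iwuia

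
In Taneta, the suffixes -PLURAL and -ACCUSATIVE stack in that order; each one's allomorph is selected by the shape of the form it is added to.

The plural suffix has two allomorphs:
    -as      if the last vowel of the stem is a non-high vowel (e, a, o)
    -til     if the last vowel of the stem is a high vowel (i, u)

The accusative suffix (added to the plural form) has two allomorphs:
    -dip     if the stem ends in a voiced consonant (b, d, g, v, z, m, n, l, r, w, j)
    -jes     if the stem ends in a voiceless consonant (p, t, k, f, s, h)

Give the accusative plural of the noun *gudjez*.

Since the last vowel of *gudjez* is /e/ (a non-high vowel), it takes -as, giving *gudjezas*.
The plural form *gudjezas* — final consonant /s/ (voiceless) → -jes → *gudjezasjes*.

gudjezasjes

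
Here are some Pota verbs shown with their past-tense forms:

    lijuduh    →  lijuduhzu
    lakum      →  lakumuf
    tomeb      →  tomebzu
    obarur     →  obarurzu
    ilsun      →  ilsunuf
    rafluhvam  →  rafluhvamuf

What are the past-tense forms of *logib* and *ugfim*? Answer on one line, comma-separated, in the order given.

Looking at the final consonant of each stem: -uf when the stem ends in a nasal (*lakum*, *ilsun*, *rafluhvam*); -zu when the stem ends in a non-nasal consonant (*lijuduh*, *tomeb*, *obarur*).
*logib*: final consonant = /b/, non-nasal → -zu → *logibzu*.
Since the final consonant of *ugfim* is /m/ (a nasal), it takes -uf, giving *ugfimuf*.

logibzu, ugfimuf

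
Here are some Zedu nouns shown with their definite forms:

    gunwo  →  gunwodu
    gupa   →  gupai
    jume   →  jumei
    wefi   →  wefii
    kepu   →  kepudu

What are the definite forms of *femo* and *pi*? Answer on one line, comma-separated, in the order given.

The suffix is conditioned by the last vowel: -du when the last vowel of the stem is a rounded vowel (*gunwo*, *kepu*); -i when the last vowel of the stem is an unrounded vowel (*gupa*, *jume*, *wefi*).
Since the last vowel of *femo* is /o/ (a rounded vowel), it takes -du, giving *femodu*.
The last vowel of *pi* is /i/, which is an unrounded vowel, so the suffix is -i, giving *pii*.

femodu, pii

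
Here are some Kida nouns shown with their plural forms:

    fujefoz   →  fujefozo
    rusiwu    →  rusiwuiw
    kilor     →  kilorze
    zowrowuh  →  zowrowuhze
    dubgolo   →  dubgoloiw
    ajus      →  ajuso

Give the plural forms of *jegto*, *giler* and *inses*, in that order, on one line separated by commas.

jegtoiw, gilerze, inseso

The alternation tracks the final sound of the stem — -o when the stem ends in a sibilant (*fujefoz*, *ajus*); -ze when the stem ends in a non-sibilant consonant (*kilor*, *zowrowuh*); -iw when the stem ends in a vowel (*rusiwu*, *dubgolo*).
*jegto* — final sound /o/ (a vowel) → -iw → *jegtoiw*.
The final sound of *giler* is /r/, which is a non-sibilant consonant, so the suffix is -ze, giving *gilerze*.
Since the final sound of *inses* is /s/ (a sibilant), it takes -o, giving *inseso*.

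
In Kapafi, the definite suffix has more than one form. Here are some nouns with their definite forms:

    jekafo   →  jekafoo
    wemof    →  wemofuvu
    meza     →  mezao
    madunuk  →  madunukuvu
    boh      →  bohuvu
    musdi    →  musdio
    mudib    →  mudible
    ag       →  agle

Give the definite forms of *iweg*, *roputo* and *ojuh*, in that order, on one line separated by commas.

The pattern is voicing of the final sound: -uvu when the stem ends in a voiceless consonant (*wemof*, *madunuk*, *boh*); -le when the stem ends in a voiced consonant (*mudib*, *ag*); -o when the stem ends in a vowel (*jekafo*, *meza*, *musdi*).
*iweg* — final sound /g/ (a voiced consonant) → -le → *iwegle*.
Since the final sound of *roputo* is /o/ (a vowel), it takes -o, giving *roputoo*.
*ojuh* — final sound /h/ (a voiceless consonant) → -uvu → *ojuhuvu*.

iwegle, roputoo, ojuhuvu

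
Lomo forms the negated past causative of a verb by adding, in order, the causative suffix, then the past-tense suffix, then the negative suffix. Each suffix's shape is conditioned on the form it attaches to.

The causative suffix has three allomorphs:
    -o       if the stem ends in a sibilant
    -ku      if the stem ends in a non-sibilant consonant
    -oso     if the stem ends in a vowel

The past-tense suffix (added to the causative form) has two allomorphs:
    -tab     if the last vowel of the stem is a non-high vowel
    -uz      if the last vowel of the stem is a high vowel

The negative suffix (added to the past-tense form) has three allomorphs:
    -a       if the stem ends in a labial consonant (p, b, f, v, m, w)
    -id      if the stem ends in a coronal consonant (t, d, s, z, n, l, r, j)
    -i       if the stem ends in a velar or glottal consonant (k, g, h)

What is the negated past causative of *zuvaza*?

*zuvaza* — final sound /a/ (a vowel) → -oso → *zuvazaoso*.
The causative form *zuvazaoso*: last vowel = /o/, a non-high vowel → -tab → *zuvazaosotab*.
The past-tense form *zuvazaosotab* — final consonant /b/ (labial) → -a → *zuvazaosotaba*.

zuvazaosotaba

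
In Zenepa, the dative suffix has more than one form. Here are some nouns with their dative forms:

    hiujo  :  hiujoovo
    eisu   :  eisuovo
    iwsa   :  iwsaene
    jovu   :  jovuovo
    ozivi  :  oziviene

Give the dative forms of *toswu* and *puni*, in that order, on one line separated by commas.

Looking at the last vowel of each stem: -ovo when the last vowel of the stem is a rounded vowel (*hiujo*, *eisu*, *jovu*); -ene when the last vowel of the stem is an unrounded vowel (*iwsa*, *ozivi*).
*toswu*: last vowel = /u/, a rounded vowel → -ovo → *toswuovo*.
The last vowel of *puni* is /i/, which is an unrounded vowel, so the suffix is -ene, giving *puniene*.

toswuovo, puniene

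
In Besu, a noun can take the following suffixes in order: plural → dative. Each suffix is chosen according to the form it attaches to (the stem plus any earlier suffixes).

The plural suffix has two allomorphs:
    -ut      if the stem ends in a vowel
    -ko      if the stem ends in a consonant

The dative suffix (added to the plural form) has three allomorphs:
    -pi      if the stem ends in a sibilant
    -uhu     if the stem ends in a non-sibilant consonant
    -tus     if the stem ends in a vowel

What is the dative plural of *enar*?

Since the final sound of *enar* is /r/ (a consonant), it takes -ko, giving *enarko*.
The plural form *enarko* — final sound /o/ (a vowel) → -tus → *enarkotus*.

enarkotus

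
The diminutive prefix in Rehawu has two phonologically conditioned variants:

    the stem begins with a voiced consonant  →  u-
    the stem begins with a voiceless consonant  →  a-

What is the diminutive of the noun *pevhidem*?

apevhidem

Since the first consonant of *pevhidem* is /p/ (voiceless), it takes a-, giving *apevhidem*.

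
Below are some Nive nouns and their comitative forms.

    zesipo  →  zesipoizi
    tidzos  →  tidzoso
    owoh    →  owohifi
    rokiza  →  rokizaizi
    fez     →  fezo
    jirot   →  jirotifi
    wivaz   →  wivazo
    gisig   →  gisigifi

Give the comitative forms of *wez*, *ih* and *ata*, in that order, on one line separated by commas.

The pattern is sibilance of the final sound: -o when the stem ends in a sibilant (*tidzos*, *fez*, *wivaz*); -ifi when the stem ends in a non-sibilant consonant (*owoh*, *jirot*, *gisig*); -izi when the stem ends in a vowel (*zesipo*, *rokiza*).
*wez* — final sound /z/ (a sibilant) → -o → *wezo*.
*ih*: final sound = /h/, a non-sibilant consonant → -ifi → *ihifi*.
*ata*: final sound = /a/, a vowel → -izi → *ataizi*.

wezo, ihifi, ataizi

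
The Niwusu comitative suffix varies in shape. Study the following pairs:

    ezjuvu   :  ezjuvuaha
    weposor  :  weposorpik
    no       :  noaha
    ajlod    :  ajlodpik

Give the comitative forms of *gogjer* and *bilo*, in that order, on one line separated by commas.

The alternation tracks the final sound of the stem — -pik when the stem ends in a consonant (*weposor*, *ajlod*); -aha when the stem ends in a vowel (*ezjuvu*, *no*).
The final sound of *gogjer* is /r/, which is a consonant, so the suffix is -pik, giving *gogjerpik*.
Since the final sound of *bilo* is /o/ (a vowel), it takes -aha, giving *biloaha*.

gogjerpik, biloaha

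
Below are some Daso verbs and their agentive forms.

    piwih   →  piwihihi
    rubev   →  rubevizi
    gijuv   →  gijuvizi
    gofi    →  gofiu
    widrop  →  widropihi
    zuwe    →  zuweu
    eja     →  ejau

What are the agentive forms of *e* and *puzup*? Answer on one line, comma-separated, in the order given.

The alternation tracks the final sound of the stem — -ihi when the stem ends in a voiceless consonant (*piwih*, *widrop*); -izi when the stem ends in a voiced consonant (*rubev*, *gijuv*); -u when the stem ends in a vowel (*gofi*, *zuwe*, *eja*).
*e*: final sound = /e/, a vowel → -u → *eu*.
*puzup*: final sound = /p/, a voiceless consonant → -ihi → *puzupihi*.

eu, puzupihi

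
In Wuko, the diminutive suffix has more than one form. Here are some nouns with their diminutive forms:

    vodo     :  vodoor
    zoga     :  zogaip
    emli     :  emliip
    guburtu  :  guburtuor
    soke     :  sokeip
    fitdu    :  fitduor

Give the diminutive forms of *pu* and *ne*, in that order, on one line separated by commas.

puor, neip

Looking at the last vowel of each stem: -or when the last vowel of the stem is a rounded vowel (*vodo*, *guburtu*, *fitdu*); -ip when the last vowel of the stem is an unrounded vowel (*zoga*, *emli*, *soke*).
*pu* — last vowel /u/ (a rounded vowel) → -or → *puor*.
The last vowel of *ne* is /e/, which is an unrounded vowel, so the suffix is -ip, giving *neip*.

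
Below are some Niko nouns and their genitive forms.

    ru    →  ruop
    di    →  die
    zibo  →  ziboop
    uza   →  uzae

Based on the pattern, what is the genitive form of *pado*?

padoop

The suffix is conditioned by the last vowel: -op when the last vowel of the stem is a rounded vowel (*ru*, *zibo*); -e when the last vowel of the stem is an unrounded vowel (*di*, *uza*).
*pado*: last vowel = /o/, a rounded vowel → -op → *padoop*.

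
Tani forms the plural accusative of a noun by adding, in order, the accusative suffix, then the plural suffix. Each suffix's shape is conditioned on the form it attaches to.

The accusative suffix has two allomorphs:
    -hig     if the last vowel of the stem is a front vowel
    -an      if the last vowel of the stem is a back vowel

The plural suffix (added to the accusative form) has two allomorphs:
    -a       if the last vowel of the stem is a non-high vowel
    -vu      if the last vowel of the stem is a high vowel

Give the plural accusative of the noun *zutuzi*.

The last vowel of *zutuzi* is /i/, which is a front vowel, so the accusative suffix is -hig, giving *zutuzihig*.
The last vowel of the accusative form *zutuzihig* is /i/, which is a high vowel, so the plural suffix is -vu, giving *zutuzihigvu*.

zutuzihigvu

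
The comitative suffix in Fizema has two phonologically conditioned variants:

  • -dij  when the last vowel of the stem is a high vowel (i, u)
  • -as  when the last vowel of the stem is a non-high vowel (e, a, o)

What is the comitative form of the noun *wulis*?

wulisdij

The last vowel of *wulis* is /i/, which is a high vowel, so the suffix is -dij, giving *wulisdij*.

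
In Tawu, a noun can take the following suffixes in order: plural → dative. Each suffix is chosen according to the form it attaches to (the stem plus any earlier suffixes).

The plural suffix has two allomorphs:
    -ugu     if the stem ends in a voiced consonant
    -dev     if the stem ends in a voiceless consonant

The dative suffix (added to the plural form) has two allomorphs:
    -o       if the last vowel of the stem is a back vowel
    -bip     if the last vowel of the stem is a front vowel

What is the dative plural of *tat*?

*tat* — final consonant /t/ (voiceless) → -dev → *tatdev*.
The last vowel of the plural form *tatdev* is /e/, which is a front vowel, so the dative suffix is -bip, giving *tatdevbip*.

tatdevbip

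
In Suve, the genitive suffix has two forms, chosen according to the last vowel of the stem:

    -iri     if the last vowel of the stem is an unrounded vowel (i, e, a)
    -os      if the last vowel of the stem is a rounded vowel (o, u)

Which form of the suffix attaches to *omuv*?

Since the last vowel of *omuv* is /u/ (a rounded vowel), it takes -os.

-os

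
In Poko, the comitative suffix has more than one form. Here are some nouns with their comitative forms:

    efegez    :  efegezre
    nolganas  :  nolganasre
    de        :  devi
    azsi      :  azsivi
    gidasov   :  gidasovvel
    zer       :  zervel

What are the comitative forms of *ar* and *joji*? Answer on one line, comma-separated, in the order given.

Looking at the final sound of each stem: -re when the stem ends in a sibilant (*efegez*, *nolganas*); -vel when the stem ends in a non-sibilant consonant (*gidasov*, *zer*); -vi when the stem ends in a vowel (*de*, *azsi*).
*ar* — final sound /r/ (a non-sibilant consonant) → -vel → *arvel*.
Since the final sound of *joji* is /i/ (a vowel), it takes -vi, giving *jojivi*.

arvel, jojivi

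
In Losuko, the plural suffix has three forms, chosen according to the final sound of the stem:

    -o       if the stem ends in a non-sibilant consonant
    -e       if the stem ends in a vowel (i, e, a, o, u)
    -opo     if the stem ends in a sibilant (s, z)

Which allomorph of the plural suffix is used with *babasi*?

-e

The final sound of *babasi* is /i/, which is a vowel, so the suffix is -e.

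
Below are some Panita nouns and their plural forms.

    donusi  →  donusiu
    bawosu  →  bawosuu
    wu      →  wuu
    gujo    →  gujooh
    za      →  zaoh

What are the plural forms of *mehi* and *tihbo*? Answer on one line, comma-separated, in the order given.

Looking at the last vowel of each stem: -u when the last vowel of the stem is a high vowel (*donusi*, *bawosu*, *wu*); -oh when the last vowel of the stem is a non-high vowel (*gujo*, *za*).
The last vowel of *mehi* is /i/, which is a high vowel, so the suffix is -u, giving *mehiu*.
*tihbo* — last vowel /o/ (a non-high vowel) → -oh → *tihbooh*.

mehiu, tihbooh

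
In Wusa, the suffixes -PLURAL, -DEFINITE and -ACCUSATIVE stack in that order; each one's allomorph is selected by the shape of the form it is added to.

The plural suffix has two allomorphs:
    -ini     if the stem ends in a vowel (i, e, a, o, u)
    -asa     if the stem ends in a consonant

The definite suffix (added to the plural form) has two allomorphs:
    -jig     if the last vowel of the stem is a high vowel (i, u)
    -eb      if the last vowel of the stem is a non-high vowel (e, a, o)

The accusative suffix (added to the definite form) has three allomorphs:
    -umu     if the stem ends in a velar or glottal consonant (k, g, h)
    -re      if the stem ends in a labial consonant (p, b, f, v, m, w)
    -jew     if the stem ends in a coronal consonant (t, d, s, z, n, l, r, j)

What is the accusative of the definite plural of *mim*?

Since the final sound of *mim* is /m/ (a consonant), it takes -asa, giving *mimasa*.
The plural form *mimasa* — last vowel /a/ (a non-high vowel) → -eb → *mimasaeb*.
Since the final consonant of the definite form *mimasaeb* is /b/ (labial), it takes -re, giving *mimasaebre*.

mimasaebre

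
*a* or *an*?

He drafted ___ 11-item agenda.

an

The indefinite article is chosen by the initial *sound* of the following word, not its spelling.
The number *11* is spoken "eleven", beginning with /ɪˈlɛvən/ — a vowel sound.
So the article is *an*: He drafted an 11-item agenda.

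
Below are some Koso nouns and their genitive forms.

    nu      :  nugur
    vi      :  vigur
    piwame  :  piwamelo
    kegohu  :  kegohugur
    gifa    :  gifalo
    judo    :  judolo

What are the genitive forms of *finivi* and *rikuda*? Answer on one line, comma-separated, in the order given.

finivigur, rikudalo

The alternation tracks the last vowel of the stem — -gur when the last vowel of the stem is a high vowel (*nu*, *vi*, *kegohu*); -lo when the last vowel of the stem is a non-high vowel (*piwame*, *gifa*, *judo*).
Since the last vowel of *finivi* is /i/ (a high vowel), it takes -gur, giving *finivigur*.
*rikuda*: last vowel = /a/, a non-high vowel → -lo → *rikudalo*.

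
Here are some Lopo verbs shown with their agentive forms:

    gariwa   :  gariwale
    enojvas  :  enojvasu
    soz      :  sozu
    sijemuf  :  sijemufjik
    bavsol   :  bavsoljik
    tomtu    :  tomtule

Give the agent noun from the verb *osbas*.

The pattern is sibilance of the final sound: -u when the stem ends in a sibilant (*enojvas*, *soz*); -jik when the stem ends in a non-sibilant consonant (*sijemuf*, *bavsol*); -le when the stem ends in a vowel (*gariwa*, *tomtu*).
*osbas* — final sound /s/ (a sibilant) → -u → *osbasu*.

osbasu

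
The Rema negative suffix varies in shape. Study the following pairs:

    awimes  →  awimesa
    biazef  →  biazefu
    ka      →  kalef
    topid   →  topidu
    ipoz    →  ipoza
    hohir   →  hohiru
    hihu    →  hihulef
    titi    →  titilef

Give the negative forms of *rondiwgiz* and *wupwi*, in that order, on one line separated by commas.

The suffix is conditioned by the final sound: -a when the stem ends in a sibilant (*awimes*, *ipoz*); -u when the stem ends in a non-sibilant consonant (*biazef*, *topid*, *hohir*); -lef when the stem ends in a vowel (*ka*, *hihu*, *titi*).
Since the final sound of *rondiwgiz* is /z/ (a sibilant), it takes -a, giving *rondiwgiza*.
*wupwi*: final sound = /i/, a vowel → -lef → *wupwilef*.

rondiwgiza, wupwilef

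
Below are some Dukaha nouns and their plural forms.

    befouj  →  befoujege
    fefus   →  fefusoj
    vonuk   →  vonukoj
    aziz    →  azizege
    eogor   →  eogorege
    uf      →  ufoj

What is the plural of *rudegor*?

rudegorege

Looking at the final consonant of each stem: -oj when the stem ends in a voiceless consonant (*fefus*, *vonuk*, *uf*); -ege when the stem ends in a voiced consonant (*befouj*, *aziz*, *eogor*).
*rudegor*: final consonant = /r/, voiced → -ege → *rudegorege*.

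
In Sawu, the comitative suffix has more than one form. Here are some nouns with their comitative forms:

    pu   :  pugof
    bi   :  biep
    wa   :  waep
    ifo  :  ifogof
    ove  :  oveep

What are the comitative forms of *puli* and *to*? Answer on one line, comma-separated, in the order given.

The pattern is rounding harmony: -gof when the last vowel of the stem is a rounded vowel (*pu*, *ifo*); -ep when the last vowel of the stem is an unrounded vowel (*bi*, *wa*, *ove*).
The last vowel of *puli* is /i/, which is an unrounded vowel, so the suffix is -ep, giving *puliep*.
*to* — last vowel /o/ (a rounded vowel) → -gof → *togof*.

puliep, togof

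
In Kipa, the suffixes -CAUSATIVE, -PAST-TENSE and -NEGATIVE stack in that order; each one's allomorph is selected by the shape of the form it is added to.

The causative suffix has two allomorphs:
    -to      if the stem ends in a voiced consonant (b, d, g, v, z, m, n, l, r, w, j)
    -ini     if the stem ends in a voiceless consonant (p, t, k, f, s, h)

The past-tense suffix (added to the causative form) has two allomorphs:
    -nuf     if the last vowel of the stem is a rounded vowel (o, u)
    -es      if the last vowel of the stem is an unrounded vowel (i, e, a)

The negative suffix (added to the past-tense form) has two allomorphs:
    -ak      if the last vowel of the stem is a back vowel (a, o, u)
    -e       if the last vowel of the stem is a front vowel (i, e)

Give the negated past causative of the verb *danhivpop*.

danhivpopiniese

*danhivpop* — final consonant /p/ (voiceless) → -ini → *danhivpopini*.
The causative form *danhivpopini* — last vowel /i/ (an unrounded vowel) → -es → *danhivpopinies*.
The last vowel of the past-tense form *danhivpopinies* is /e/, which is a front vowel, so the negative suffix is -e, giving *danhivpopiniese*.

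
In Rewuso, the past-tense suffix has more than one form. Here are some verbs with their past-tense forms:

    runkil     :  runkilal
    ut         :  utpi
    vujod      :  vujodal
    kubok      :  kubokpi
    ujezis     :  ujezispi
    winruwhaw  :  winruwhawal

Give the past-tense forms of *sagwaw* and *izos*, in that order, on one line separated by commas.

The pattern is voicing of the final consonant: -pi when the stem ends in a voiceless consonant (*ut*, *kubok*, *ujezis*); -al when the stem ends in a voiced consonant (*runkil*, *vujod*, *winruwhaw*).
The final consonant of *sagwaw* is /w/, which is voiced, so the suffix is -al, giving *sagwawal*.
*izos*: final consonant = /s/, voiceless → -pi → *izospi*.

sagwawal, izospi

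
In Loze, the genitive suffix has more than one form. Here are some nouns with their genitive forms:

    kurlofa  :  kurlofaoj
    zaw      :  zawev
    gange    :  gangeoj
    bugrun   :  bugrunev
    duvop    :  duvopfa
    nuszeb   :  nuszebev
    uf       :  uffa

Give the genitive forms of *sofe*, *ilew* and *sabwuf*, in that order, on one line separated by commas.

sofeoj, ilewev, sabwuffa

The suffix is conditioned by the final sound: -fa when the stem ends in a voiceless consonant (*duvop*, *uf*); -ev when the stem ends in a voiced consonant (*zaw*, *bugrun*, *nuszeb*); -oj when the stem ends in a vowel (*kurlofa*, *gange*).
The final sound of *sofe* is /e/, which is a vowel, so the suffix is -oj, giving *sofeoj*.
*ilew* — final sound /w/ (a voiced consonant) → -ev → *ilewev*.
*sabwuf* — final sound /f/ (a voiceless consonant) → -fa → *sabwuffa*.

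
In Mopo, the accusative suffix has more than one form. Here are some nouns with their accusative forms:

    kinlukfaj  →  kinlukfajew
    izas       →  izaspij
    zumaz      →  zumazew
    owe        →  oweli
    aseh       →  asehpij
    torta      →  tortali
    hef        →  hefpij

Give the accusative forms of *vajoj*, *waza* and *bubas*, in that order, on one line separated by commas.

vajojew, wazali, bubaspij

The pattern is voicing of the final sound: -pij when the stem ends in a voiceless consonant (*izas*, *aseh*, *hef*); -ew when the stem ends in a voiced consonant (*kinlukfaj*, *zumaz*); -li when the stem ends in a vowel (*owe*, *torta*).
Since the final sound of *vajoj* is /j/ (a voiced consonant), it takes -ew, giving *vajojew*.
Since the final sound of *waza* is /a/ (a vowel), it takes -li, giving *wazali*.
Since the final sound of *bubas* is /s/ (a voiceless consonant), it takes -pij, giving *bubaspij*.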